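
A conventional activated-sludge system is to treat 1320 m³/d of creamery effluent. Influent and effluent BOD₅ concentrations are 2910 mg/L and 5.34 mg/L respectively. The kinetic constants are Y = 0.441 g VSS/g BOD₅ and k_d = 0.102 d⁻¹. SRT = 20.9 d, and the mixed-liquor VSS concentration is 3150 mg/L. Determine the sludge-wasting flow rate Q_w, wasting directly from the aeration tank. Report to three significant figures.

Q_w ≈ 171 m³/d

From the SRT design equation V = Y Q (S₀−S) θ_c / [X (1 + k_d θ_c)] = 0.441 × 1320 × (2910 − 5.34) × 20.9 / [3150 × (1 + 0.102 × 20.9)] = 3.53×10^7 / 9865 = 3582 m³.
With mixed-liquor wasting, θ_c = V/Q_w, so Q_w = V/θ_c = 3582/20.9 = 171.4 m³/d.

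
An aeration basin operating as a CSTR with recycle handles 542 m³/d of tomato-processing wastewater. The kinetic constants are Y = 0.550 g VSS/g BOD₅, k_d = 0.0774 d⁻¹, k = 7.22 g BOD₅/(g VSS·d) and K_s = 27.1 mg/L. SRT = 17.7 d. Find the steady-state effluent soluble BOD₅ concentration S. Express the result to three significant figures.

S ≈ 0.946 mg/L

Effluent substrate depends only on kinetics and SRT: S = K_s(1 + k_d θ_c) / [θ_c(Yk − k_d) − 1] = 27.1 × (1 + 0.0774 × 17.7) / [17.7 × (0.550 × 7.22 − 0.0774) − 1] = 64.23 / 67.92 = 0.9457 mg/L.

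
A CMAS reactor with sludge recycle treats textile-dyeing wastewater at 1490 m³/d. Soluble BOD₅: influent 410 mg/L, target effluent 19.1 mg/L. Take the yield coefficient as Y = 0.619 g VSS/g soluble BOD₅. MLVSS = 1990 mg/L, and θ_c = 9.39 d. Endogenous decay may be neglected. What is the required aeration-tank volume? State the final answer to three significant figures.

V·X = Y·Q·ΔS·θ_c gives V = 0.619 × 1490 × (410 − 19.1) × 9.39 / 1990 = 1701 m³.

V ≈ 1700 m³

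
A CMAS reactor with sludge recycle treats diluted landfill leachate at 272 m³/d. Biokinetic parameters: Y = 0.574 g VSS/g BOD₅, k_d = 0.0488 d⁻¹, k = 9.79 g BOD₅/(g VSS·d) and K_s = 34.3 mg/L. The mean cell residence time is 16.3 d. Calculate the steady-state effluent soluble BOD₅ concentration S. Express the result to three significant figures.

For a completely mixed reactor with recycle the Lawrence–McCarty relation gives S = K_s·(1 + k_d·θ_c) / [θ_c·(Y·k − k_d) − 1] = 34.3 × (1 + 0.0488 × 16.3) / [16.3 × (0.574 × 9.79 − 0.0488) − 1] = 61.58 / 89.80 = 0.6858 mg/L.

S ≈ 0.686 mg/L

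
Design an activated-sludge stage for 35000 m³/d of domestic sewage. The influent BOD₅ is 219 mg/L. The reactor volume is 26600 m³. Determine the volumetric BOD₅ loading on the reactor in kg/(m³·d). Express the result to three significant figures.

Applied BOD₅ load per unit volume = Q·S₀/V = (35000 × 219/1000)/26600 = 0.2882 kg BOD₅·m⁻³·d⁻¹.

L_v ≈ 0.288 kg BOD₅/(m³·d)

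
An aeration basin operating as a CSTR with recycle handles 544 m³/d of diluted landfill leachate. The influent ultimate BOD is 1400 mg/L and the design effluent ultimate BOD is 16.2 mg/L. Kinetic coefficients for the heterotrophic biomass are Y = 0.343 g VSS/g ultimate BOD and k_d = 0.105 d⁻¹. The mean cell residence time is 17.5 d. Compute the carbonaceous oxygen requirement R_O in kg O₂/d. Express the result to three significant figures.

Y_obs = Y / (1 + k_d θ_c) = 0.343 / (1 + 0.105 × 17.5) = 0.343 / 2.837 = 0.1209.
Mass of ultimate BOD removed per day: Q(S₀ − S) = 544 × 1384 g/m³ = 752.8 kg/d.
Biomass synthesised: P_X = Y_obs × 752.8 = 91.00 kg VSS/d.
Carbonaceous O₂ demand = substrate oxidised − cell-mass equivalent = 752.8 − 1.42 × 91.00 = 623.6 kg O₂/d.

R_O ≈ 624 kg O₂/d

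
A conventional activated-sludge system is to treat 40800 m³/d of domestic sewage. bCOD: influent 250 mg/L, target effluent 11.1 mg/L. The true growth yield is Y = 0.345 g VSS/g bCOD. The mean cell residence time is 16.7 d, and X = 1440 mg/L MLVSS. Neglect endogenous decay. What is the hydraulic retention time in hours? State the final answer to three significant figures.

Biomass mass balance (decay neglected): V·X = Y·Q·(S₀ − S)·θ_c, so V = 0.345 × 40800 × (250 − 11.1) × 16.7 / 1440 = 38999 m³.
Hydraulic retention time τ = V/Q = 38999 / 40800 = 0.9558 d = 22.94 h.

τ ≈ 22.9 h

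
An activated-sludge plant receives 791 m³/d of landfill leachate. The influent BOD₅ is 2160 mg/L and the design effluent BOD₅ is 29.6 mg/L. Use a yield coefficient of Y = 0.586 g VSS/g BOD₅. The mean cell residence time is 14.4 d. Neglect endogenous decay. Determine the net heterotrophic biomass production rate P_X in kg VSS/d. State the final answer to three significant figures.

P_X ≈ 987 kg VSS/d

With endogenous decay neglected, the observed yield equals the true yield: Y_obs = Y = 0.586 g VSS/g BOD₅.
Substrate removed = Q·(S₀ − S) = 791 m³/d × (2160 − 29.6) g/m³ = 1.69×10^6 g/d = 1685 kg/d.
Biomass produced: P_X = Y_obs·Q·ΔS = 0.5860 × 1685 ≈ 987.5 kg VSS/d.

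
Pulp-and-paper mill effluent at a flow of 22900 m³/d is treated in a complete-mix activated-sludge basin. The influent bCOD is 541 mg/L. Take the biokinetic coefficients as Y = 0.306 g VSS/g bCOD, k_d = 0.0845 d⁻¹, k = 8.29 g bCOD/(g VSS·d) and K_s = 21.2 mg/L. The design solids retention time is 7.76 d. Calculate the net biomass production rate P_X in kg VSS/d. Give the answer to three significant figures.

For a completely mixed reactor with recycle the Lawrence–McCarty relation gives S = K_s·(1 + k_d·θ_c) / [θ_c·(Y·k − k_d) − 1] = 21.2 × (1 + 0.0845 × 7.76) / [7.76 × (0.306 × 8.29 − 0.0845) − 1] = 35.10 / 18.03 = 1.947 mg/L.
Observed yield with endogenous decay: Y_obs = Y / (1 + k_d·θ_c) = 0.306 / (1 + 0.0845 × 7.76) = 0.306 / 1.656 = 0.1848 g VSS/g bCOD.
Q·(S₀ − S) = 22900 × (541 − 1.95) × 10⁻³ = 12344 kg/d removed.
Net biomass production P_X = Y_obs × Q·(S₀ − S) = 0.1848 × 12344 = 2281 kg VSS/d.

P_X ≈ 2280 kg VSS/d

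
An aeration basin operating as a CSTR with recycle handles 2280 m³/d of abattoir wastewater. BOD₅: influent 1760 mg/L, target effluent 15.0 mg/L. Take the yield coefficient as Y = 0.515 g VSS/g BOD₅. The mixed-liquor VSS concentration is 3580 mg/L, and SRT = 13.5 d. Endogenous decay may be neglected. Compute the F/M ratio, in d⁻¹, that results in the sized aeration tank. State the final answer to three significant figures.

F/M ≈ 0.145 d⁻¹

Biomass mass balance (decay neglected): V·X = Y·Q·(S₀ − S)·θ_c, so V = 0.515 × 2280 × (1760 − 15.0) × 13.5 / 3580 = 7727 m³.
F/M = Q·S₀ / (V·X) = 2280 × 1760 / (7727 × 3580) = 0.1451 g BOD₅·(g VSS·d)⁻¹.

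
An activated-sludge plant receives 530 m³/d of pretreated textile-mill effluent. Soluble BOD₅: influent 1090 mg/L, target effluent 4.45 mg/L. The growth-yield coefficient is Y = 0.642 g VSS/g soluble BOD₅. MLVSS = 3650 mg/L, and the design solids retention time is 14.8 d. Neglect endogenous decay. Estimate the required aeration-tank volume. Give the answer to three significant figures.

V ≈ 1500 m³

With k_d = 0 the design equation reduces to V = Y Q (S₀−S) θ_c / X = 0.642 × 530 × (1090 − 4.45) × 14.8 / 3650 = 1498 m³.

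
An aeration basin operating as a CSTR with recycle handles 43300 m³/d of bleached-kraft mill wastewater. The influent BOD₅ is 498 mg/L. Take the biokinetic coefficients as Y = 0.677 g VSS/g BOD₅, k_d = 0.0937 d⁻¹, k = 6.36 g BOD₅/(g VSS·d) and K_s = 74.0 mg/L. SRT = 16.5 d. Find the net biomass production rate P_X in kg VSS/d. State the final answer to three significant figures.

For a completely mixed reactor with recycle the Lawrence–McCarty relation gives S = K_s·(1 + k_d·θ_c) / [θ_c·(Y·k − k_d) − 1] = 74.0 × (1 + 0.0937 × 16.5) / [16.5 × (0.677 × 6.36 − 0.0937) − 1] = 188.4 / 68.50 = 2.751 mg/L.
Observed yield with endogenous decay: Y_obs = Y / (1 + k_d·θ_c) = 0.677 / (1 + 0.0937 × 16.5) = 0.677 / 2.546 = 0.2659 g VSS/g BOD₅.
Substrate removed = Q·(S₀ − S) = 43300 m³/d × (498 − 2.75) g/m³ = 2.14×10^7 g/d = 21444 kg/d.
Net biomass production P_X = Y_obs × Q·(S₀ − S) = 0.2659 × 21444 = 5702 kg VSS/d.

P_X ≈ 5700 kg VSS/d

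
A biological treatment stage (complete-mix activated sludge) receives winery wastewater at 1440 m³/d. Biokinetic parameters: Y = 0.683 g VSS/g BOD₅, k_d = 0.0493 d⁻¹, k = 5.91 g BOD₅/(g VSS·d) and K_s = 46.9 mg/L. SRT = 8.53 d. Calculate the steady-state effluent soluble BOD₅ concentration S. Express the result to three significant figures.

S ≈ 2.02 mg/L

From the Monod/SRT balance for a CMAS, S = K_s·(1+k_d θ_c)/[θ_c·(Y k − k_d) − 1] = 46.9 × (1 + 0.0493 × 8.53) / [8.53 × (0.683 × 5.91 − 0.0493) − 1] = 66.62 / 33.01 = 2.018 mg/L.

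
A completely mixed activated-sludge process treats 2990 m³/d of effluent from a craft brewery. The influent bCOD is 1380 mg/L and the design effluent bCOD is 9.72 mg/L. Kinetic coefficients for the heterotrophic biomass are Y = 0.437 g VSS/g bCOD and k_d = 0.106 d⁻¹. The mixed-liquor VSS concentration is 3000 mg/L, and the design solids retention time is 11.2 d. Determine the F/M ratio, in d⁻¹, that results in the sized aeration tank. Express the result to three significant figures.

From the SRT design equation V = Y Q (S₀−S) θ_c / [X (1 + k_d θ_c)] = 0.437 × 2990 × (1380 − 9.72) × 11.2 / [3000 × (1 + 0.106 × 11.2)] = 2.01×10^7 / 6562 = 3056 m³.
F/M = applied load / biomass = Q·S₀/(V·X) = 2990 × 1380 / (3056 × 3000) = 0.4500 d⁻¹.

F/M ≈ 0.450 d⁻¹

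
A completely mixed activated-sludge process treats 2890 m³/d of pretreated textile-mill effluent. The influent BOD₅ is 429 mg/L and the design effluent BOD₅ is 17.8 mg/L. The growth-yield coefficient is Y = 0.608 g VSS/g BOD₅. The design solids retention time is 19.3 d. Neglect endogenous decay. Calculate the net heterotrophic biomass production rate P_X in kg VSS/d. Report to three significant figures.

P_X ≈ 723 kg VSS/d

Since k_d ≈ 0, Y_obs = Y = 0.608 g VSS/g BOD₅.
Q·(S₀ − S) = 2890 × (429 − 17.8) × 10⁻³ = 1188 kg/d removed.
Biomass produced: P_X = Y_obs·Q·ΔS = 0.6080 × 1188 ≈ 722.5 kg VSS/d.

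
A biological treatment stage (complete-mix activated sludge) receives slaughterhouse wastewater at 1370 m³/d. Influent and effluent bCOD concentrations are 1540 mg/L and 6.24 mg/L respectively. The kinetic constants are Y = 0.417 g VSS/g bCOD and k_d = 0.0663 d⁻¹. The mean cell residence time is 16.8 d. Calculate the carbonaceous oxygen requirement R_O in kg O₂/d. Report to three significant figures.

R_O ≈ 1510 kg O₂/d

Observed yield with endogenous decay: Y_obs = Y / (1 + k_d·θ_c) = 0.417 / (1 + 0.0663 × 16.8) = 0.417 / 2.114 = 0.1973 g VSS/g bCOD.
Mass of bCOD removed per day: Q(S₀ − S) = 1370 × 1534 g/m³ = 2101 kg/d.
Net sludge production P_X = 0.1973 × 2101 = 414.5 kg VSS/d.
R_O = Q·(S₀ − S) − 1.42·P_X = 2101 − 1.42 × 414.5 = 1513 kg O₂/d.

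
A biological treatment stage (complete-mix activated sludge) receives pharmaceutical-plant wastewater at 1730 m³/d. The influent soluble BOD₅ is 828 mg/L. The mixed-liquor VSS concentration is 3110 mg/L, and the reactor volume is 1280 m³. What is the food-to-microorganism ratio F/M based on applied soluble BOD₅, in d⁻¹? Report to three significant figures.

F/M ≈ 0.360 d⁻¹

Food-to-microorganism ratio F/M = Q S₀ / (V X) = 1730 × 828 / (1280 × 3110) = 0.3598 d⁻¹.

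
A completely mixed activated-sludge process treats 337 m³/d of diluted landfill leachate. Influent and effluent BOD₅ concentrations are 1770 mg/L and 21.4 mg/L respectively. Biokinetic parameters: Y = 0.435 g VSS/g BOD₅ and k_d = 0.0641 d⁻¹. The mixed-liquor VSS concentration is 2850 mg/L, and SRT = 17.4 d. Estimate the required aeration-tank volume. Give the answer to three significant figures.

From the SRT design equation V = Y Q (S₀−S) θ_c / [X (1 + k_d θ_c)] = 0.435 × 337 × (1770 − 21.4) × 17.4 / [2850 × (1 + 0.0641 × 17.4)] = 4.46×10^6 / 6029 = 739.8 m³.

V ≈ 740 m³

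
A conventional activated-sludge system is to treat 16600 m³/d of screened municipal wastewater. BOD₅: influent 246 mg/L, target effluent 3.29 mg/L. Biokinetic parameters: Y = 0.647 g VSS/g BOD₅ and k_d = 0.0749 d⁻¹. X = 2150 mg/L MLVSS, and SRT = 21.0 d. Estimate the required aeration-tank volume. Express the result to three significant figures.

V ≈ 9900 m³

Steady-state biomass mass balance: V·X·(1 + k_d·θ_c) = Y·Q·(S₀ − S)·θ_c, so V = 0.647 × 16600 × (246 − 3.29) × 21.0 / [2150 × (1 + 0.0749 × 21.0)] = 5.47×10^7 / 5532 = 9896 m³.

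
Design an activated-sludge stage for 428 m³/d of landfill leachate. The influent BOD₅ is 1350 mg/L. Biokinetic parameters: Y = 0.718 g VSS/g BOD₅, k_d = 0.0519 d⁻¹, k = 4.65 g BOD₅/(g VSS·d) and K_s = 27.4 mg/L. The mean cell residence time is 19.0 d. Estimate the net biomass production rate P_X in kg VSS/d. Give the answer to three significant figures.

P_X ≈ 209 kg VSS/d

From the Monod/SRT balance for a CMAS, S = K_s·(1+k_d θ_c)/[θ_c·(Y k − k_d) − 1] = 27.4 × (1 + 0.0519 × 19.0) / [19.0 × (0.718 × 4.65 − 0.0519) − 1] = 54.42 / 61.45 = 0.8856 mg/L.
The observed yield is Y_obs = Y/(1 + k_d·θ_c) = 0.718 / (1 + 0.0519 × 19.0) = 0.718 / 1.986 = 0.3615 g VSS per g BOD₅ removed.
ΔS = 1350 − 0.886 = 1349 mg/L, so the substrate removal rate is 428 × 1349/1000 = 577.4 kg BOD₅/d.
So the net sludge growth is P_X = 0.3615 × 577.4 = 208.7 kg VSS/d.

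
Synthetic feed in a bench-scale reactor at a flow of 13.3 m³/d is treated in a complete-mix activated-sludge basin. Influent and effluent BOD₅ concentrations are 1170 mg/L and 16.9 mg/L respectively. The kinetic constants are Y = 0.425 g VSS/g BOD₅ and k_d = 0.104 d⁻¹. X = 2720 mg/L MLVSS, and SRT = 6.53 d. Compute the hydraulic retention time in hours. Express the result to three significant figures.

From the SRT design equation V = Y Q (S₀−S) θ_c / [X (1 + k_d θ_c)] = 0.425 × 13.3 × (1170 − 16.9) × 6.53 / [2720 × (1 + 0.104 × 6.53)] = 4.26×10^4 / 4567 = 9.319 m³.
HRT = V/Q = 9.319 m³ / 13.3 m³·d⁻¹ = 0.7007 d × 24 = 16.82 h.

τ ≈ 16.8 h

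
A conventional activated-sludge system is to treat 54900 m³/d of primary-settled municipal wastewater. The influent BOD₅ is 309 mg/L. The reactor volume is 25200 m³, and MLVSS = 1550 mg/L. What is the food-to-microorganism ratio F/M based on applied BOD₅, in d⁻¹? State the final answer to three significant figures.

F/M ≈ 0.434 d⁻¹

F/M = applied load / biomass = Q·S₀/(V·X) = 54900 × 309 / (25200 × 1550) = 0.4343 d⁻¹.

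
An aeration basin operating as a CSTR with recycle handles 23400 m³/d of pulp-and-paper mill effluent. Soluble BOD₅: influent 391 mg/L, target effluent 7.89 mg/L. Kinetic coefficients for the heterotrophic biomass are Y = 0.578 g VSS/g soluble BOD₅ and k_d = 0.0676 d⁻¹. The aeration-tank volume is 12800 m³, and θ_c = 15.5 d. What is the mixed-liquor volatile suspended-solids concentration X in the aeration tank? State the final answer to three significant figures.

X ≈ 3060 mg/L

X = Y·Q·ΔS·θ_c / [V·(1 + k_d θ_c)] = 0.578 × 23400 × (391 − 7.89) × 15.5 / [12800 × (1 + 0.0676 × 15.5)] = 3064 mg/L.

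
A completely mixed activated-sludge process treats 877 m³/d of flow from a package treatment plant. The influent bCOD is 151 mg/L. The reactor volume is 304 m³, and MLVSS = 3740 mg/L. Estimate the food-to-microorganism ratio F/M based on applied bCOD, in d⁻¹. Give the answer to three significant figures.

Food-to-microorganism ratio F/M = Q S₀ / (V X) = 877 × 151 / (304.0 × 3740) = 0.1165 d⁻¹.

F/M ≈ 0.116 d⁻¹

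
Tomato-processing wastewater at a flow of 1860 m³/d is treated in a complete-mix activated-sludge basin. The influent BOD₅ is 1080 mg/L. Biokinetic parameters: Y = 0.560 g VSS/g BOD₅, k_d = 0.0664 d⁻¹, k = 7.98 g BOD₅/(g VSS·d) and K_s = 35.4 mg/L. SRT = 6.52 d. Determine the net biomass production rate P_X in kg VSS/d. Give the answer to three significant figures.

P_X ≈ 784 kg VSS/d

From the Monod/SRT balance for a CMAS, S = K_s·(1+k_d θ_c)/[θ_c·(Y k − k_d) − 1] = 35.4 × (1 + 0.0664 × 6.52) / [6.52 × (0.560 × 7.98 − 0.0664) − 1] = 50.73 / 27.70 = 1.831 mg/L.
Observed yield with endogenous decay: Y_obs = Y / (1 + k_d·θ_c) = 0.560 / (1 + 0.0664 × 6.52) = 0.560 / 1.433 = 0.3908 g VSS/g BOD₅.
ΔS = 1080 − 1.83 = 1078 mg/L, so the substrate removal rate is 1860 × 1078/1000 = 2005 kg BOD₅/d.
P_X = Y_obs · Q(S₀ − S) = 0.3908 × 2005 = 783.7 kg VSS/d.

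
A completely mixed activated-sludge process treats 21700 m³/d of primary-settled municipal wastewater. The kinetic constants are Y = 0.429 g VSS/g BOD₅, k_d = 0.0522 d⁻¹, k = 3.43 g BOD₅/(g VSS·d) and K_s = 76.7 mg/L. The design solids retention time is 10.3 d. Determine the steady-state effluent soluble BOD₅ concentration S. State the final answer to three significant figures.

S ≈ 8.66 mg/L

Effluent substrate depends only on kinetics and SRT: S = K_s(1 + k_d θ_c) / [θ_c(Yk − k_d) − 1] = 76.7 × (1 + 0.0522 × 10.3) / [10.3 × (0.429 × 3.43 − 0.0522) − 1] = 117.9 / 13.62 = 8.660 mg/L.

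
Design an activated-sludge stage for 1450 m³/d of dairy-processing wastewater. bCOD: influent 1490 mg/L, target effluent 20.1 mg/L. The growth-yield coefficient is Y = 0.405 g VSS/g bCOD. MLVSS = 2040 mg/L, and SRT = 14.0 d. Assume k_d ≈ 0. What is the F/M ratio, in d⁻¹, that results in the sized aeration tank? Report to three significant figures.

F/M ≈ 0.179 d⁻¹

With k_d = 0 the design equation reduces to V = Y Q (S₀−S) θ_c / X = 0.405 × 1450 × (1490 − 20.1) × 14.0 / 2040 = 5924 m³.
F/M = applied load / biomass = Q·S₀/(V·X) = 1450 × 1490 / (5924 × 2040) = 0.1788 d⁻¹.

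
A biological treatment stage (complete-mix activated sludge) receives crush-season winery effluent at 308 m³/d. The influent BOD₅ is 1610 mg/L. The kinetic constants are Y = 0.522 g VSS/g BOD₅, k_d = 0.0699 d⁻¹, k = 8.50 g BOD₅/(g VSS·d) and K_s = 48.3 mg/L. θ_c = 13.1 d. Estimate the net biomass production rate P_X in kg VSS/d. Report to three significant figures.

P_X ≈ 135 kg VSS/d

Effluent substrate depends only on kinetics and SRT: S = K_s(1 + k_d θ_c) / [θ_c(Yk − k_d) − 1] = 48.3 × (1 + 0.0699 × 13.1) / [13.1 × (0.522 × 8.50 − 0.0699) − 1] = 92.53 / 56.21 = 1.646 mg/L.
Y_obs = Y / (1 + k_d θ_c) = 0.522 / (1 + 0.0699 × 13.1) = 0.522 / 1.916 = 0.2725.
Mass of BOD₅ removed per day: Q(S₀ − S) = 308 × 1608 g/m³ = 495.4 kg/d.
Biomass produced: P_X = Y_obs·Q·ΔS = 0.2725 × 495.4 ≈ 135.0 kg VSS/d.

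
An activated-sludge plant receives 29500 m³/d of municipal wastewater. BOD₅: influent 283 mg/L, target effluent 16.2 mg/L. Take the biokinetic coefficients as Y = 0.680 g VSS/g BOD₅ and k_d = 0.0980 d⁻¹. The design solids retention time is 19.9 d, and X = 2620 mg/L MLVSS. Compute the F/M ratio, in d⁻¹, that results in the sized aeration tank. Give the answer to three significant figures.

Rearranging the biomass balance for a CMAS with decay, V = Y·Q·ΔS·θ_c / [X·(1+k_d θ_c)] = 0.680 × 29500 × (283 − 16.2) × 19.9 / [2620 × (1 + 0.0980 × 19.9)] = 1.07×10^8 / 7730 = 13779 m³.
Food-to-microorganism ratio F/M = Q S₀ / (V X) = 29500 × 283 / (13779 × 2620) = 0.2313 d⁻¹.

F/M ≈ 0.231 d⁻¹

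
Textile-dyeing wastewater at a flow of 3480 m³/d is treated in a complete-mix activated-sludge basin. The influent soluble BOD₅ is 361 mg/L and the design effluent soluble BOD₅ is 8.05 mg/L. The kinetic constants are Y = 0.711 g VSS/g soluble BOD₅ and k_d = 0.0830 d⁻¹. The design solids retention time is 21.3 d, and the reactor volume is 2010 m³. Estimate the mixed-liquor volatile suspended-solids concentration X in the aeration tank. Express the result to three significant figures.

X ≈ 3340 mg/L

X = Y·Q·ΔS·θ_c / [V·(1 + k_d θ_c)] = 0.711 × 3480 × (361 − 8.05) × 21.3 / [2010 × (1 + 0.0830 × 21.3)] = 3343 mg/L.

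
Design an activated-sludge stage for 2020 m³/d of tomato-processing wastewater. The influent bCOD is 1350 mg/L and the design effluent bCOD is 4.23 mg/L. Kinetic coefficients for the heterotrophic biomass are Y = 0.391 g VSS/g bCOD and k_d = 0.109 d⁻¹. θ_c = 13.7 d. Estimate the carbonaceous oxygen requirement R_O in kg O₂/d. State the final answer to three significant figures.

R_O ≈ 2110 kg O₂/d

Correct the yield for decay: Y_obs = Y/(1 + k_d θ_c) = 0.391 / (1 + 0.109 × 13.7) = 0.391 / 2.493 = 0.1568.
ΔS = 1350 − 4.23 = 1346 mg/L, so the substrate removal rate is 2020 × 1346/1000 = 2718 kg bCOD/d.
P_X = Y_obs·Q·(S₀ − S) = 0.1568 × 2718 = 426.3 kg VSS/d.
R_O = Q·(S₀ − S) − 1.42·P_X = 2718 − 1.42 × 426.3 = 2113 kg O₂/d.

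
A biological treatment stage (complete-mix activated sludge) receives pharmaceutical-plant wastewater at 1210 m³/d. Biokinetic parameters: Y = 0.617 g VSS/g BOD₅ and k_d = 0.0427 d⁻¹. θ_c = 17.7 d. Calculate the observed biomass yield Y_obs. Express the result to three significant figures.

Y_obs = Y / (1 + k_d θ_c) = 0.617 / (1 + 0.0427 × 17.7) = 0.617 / 1.756 = 0.3514.

Y_obs ≈ 0.351 g VSS/g BOD₅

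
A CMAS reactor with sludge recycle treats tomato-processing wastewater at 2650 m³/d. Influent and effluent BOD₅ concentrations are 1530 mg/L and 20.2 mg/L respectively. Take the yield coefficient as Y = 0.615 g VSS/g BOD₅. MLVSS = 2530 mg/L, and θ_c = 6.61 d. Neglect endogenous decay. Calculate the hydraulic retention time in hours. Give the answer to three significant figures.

τ ≈ 58.2 h

With k_d = 0 the design equation reduces to V = Y Q (S₀−S) θ_c / X = 0.615 × 2650 × (1530 − 20.2) × 6.61 / 2530 = 6429 m³.
Hydraulic retention time τ = V/Q = 6429 / 2650 = 2.426 d = 58.22 h.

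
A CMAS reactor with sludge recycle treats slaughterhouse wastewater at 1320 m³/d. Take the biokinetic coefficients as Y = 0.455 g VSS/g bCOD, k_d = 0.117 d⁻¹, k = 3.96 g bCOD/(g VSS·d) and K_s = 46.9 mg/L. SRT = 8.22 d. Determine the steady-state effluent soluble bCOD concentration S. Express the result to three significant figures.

From the Monod/SRT balance for a CMAS, S = K_s·(1+k_d θ_c)/[θ_c·(Y k − k_d) − 1] = 46.9 × (1 + 0.117 × 8.22) / [8.22 × (0.455 × 3.96 − 0.117) − 1] = 92.01 / 12.85 = 7.160 mg/L.

S ≈ 7.16 mg/L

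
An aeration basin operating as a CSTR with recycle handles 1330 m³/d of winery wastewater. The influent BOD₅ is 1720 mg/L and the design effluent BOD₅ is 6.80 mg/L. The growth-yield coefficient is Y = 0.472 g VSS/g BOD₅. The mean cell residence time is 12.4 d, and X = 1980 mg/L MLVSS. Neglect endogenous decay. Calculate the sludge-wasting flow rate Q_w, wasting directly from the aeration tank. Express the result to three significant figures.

Q_w ≈ 543 m³/d

With k_d = 0 the design equation reduces to V = Y Q (S₀−S) θ_c / X = 0.472 × 1330 × (1720 − 6.80) × 12.4 / 1980 = 6735 m³.
With mixed-liquor wasting, θ_c = V/Q_w, so Q_w = V/θ_c = 6735/12.4 = 543.2 m³/d.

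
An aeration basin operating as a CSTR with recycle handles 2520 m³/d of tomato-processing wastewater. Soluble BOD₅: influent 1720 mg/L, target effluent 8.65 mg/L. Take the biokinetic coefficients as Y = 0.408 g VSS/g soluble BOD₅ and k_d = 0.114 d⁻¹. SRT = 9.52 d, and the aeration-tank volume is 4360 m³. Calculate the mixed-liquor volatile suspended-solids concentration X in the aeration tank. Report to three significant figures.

X ≈ 1840 mg/L

Solving the biomass balance for X: X = Y Q (S₀−S) θ_c / [V (1+k_d θ_c)] = 0.408 × 2520 × (1720 − 8.65) × 9.52 / [4360 × (1 + 0.114 × 9.52)] = 1842 mg/L.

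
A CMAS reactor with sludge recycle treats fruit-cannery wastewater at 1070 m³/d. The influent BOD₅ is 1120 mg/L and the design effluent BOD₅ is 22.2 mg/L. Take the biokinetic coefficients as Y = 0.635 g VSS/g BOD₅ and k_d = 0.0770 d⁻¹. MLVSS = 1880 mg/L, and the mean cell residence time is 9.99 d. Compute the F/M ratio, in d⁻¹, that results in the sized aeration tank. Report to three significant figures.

From the SRT design equation V = Y Q (S₀−S) θ_c / [X (1 + k_d θ_c)] = 0.635 × 1070 × (1120 − 22.2) × 9.99 / [1880 × (1 + 0.0770 × 9.99)] = 7.45×10^6 / 3326 = 2240 m³.
F/M = Q·S₀ / (V·X) = 1070 × 1120 / (2240 × 1880) = 0.2845 g BOD₅·(g VSS·d)⁻¹.

F/M ≈ 0.285 d⁻¹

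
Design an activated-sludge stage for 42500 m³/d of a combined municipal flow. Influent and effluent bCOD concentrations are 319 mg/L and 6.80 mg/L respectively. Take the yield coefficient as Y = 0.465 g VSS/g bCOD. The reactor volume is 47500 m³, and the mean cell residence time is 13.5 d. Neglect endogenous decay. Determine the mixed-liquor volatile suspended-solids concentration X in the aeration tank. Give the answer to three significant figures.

X ≈ 1750 mg/L

From V·X = Y·Q·(S₀ − S)·θ_c (decay neglected): X = 0.465 × 42500 × (319 − 6.80) × 13.5 / 47500 = 1754 mg/L.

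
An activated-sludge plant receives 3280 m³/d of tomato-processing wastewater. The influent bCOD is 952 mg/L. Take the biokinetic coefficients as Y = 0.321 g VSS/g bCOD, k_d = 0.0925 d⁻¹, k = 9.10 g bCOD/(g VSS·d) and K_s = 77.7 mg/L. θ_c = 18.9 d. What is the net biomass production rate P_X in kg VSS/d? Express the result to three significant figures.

For a completely mixed reactor with recycle the Lawrence–McCarty relation gives S = K_s·(1 + k_d·θ_c) / [θ_c·(Y·k − k_d) − 1] = 77.7 × (1 + 0.0925 × 18.9) / [18.9 × (0.321 × 9.10 − 0.0925) − 1] = 213.5 / 52.46 = 4.070 mg/L.
The observed yield is Y_obs = Y/(1 + k_d·θ_c) = 0.321 / (1 + 0.0925 × 18.9) = 0.321 / 2.748 = 0.1168 g VSS per g bCOD removed.
Substrate removed = Q·(S₀ − S) = 3280 m³/d × (952 − 4.07) g/m³ = 3.11×10^6 g/d = 3109 kg/d.
P_X = Y_obs · Q(S₀ − S) = 0.1168 × 3109 = 363.2 kg VSS/d.

P_X ≈ 363 kg VSS/d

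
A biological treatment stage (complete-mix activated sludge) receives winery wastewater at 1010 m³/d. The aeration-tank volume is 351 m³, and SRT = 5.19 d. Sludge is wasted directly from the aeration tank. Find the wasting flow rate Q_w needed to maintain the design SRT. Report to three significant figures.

Q_w ≈ 67.6 m³/d

For wasting at MLVSS concentration, Q_w = V/θ_c = 351.0/5.19 = 67.63 m³/d.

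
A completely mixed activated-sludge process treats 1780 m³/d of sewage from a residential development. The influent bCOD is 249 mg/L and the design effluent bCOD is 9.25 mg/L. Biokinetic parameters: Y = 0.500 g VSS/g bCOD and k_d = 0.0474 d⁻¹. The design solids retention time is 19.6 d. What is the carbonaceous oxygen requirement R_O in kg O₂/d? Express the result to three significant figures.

Correct the yield for decay: Y_obs = Y/(1 + k_d θ_c) = 0.500 / (1 + 0.0474 × 19.6) = 0.500 / 1.929 = 0.2592.
ΔS = 249 − 9.25 = 239.8 mg/L, so the substrate removal rate is 1780 × 239.8/1000 = 426.8 kg bCOD/d.
Net sludge production P_X = 0.2592 × 426.8 = 110.6 kg VSS/d.
Carbonaceous O₂ demand = substrate oxidised − cell-mass equivalent = 426.8 − 1.42 × 110.6 = 269.7 kg O₂/d.

R_O ≈ 270 kg O₂/d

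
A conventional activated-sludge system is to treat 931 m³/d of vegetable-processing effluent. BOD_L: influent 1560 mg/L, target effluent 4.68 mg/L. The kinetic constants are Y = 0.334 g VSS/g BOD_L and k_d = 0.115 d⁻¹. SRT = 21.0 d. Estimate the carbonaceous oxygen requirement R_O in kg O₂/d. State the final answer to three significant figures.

R_O ≈ 1250 kg O₂/d

The observed yield is Y_obs = Y/(1 + k_d·θ_c) = 0.334 / (1 + 0.115 × 21.0) = 0.334 / 3.415 = 0.09780 g VSS per g BOD_L removed.
ΔS = 1560 − 4.68 = 1555 mg/L, so the substrate removal rate is 931 × 1555/1000 = 1448 kg BOD_L/d.
P_X = Y_obs·Q·(S₀ − S) = 0.09780 × 1448 = 141.6 kg VSS/d.
Carbonaceous O₂ demand = substrate oxidised − cell-mass equivalent = 1448 − 1.42 × 141.6 = 1247 kg O₂/d.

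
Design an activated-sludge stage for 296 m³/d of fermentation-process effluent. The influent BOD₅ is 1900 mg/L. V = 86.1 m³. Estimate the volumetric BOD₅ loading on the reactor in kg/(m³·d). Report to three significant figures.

L_v ≈ 6.53 kg BOD₅/(m³·d)

Applied BOD₅ load per unit volume = Q·S₀/V = (296 × 1900/1000)/86.10 = 6.532 kg BOD₅·m⁻³·d⁻¹.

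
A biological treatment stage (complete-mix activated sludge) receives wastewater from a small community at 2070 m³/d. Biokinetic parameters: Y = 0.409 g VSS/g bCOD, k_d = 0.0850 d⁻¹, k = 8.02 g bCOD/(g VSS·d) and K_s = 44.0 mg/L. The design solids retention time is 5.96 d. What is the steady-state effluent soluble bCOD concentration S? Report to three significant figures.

Effluent substrate depends only on kinetics and SRT: S = K_s(1 + k_d θ_c) / [θ_c(Yk − k_d) − 1] = 44.0 × (1 + 0.0850 × 5.96) / [5.96 × (0.409 × 8.02 − 0.0850) − 1] = 66.29 / 18.04 = 3.674 mg/L.

S ≈ 3.67 mg/L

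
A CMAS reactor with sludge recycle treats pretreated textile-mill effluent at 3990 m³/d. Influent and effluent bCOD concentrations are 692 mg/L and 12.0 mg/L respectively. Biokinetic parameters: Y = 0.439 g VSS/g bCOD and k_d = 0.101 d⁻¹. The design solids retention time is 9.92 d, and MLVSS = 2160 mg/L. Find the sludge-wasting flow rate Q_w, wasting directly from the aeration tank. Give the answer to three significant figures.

Q_w ≈ 275 m³/d

Steady-state biomass mass balance: V·X·(1 + k_d·θ_c) = Y·Q·(S₀ − S)·θ_c, so V = 0.439 × 3990 × (692 − 12.0) × 9.92 / [2160 × (1 + 0.101 × 9.92)] = 1.18×10^7 / 4324 = 2732 m³.
With mixed-liquor wasting, θ_c = V/Q_w, so Q_w = V/θ_c = 2732/9.92 = 275.5 m³/d.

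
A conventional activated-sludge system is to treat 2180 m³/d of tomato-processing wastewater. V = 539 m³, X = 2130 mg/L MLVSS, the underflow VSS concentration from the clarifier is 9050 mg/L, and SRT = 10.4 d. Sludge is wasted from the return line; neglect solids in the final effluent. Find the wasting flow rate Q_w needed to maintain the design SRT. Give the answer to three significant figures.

θ_c = V·X/(Q_w·X_r) when wasting from the recycle, so Q_w = V·X/(θ_c·X_r) = 539.0 × 2130 / (10.4 × 9050) = 12.20 m³/d.

Q_w ≈ 12.2 m³/d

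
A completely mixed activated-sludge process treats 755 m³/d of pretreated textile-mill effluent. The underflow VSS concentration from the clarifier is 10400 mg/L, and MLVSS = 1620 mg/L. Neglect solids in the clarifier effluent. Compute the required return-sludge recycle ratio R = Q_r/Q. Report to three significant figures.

R ≈ 0.185

R = Q_r/Q = X/(X_r − X) = 1620 / (10400 − 1620) = 0.1845.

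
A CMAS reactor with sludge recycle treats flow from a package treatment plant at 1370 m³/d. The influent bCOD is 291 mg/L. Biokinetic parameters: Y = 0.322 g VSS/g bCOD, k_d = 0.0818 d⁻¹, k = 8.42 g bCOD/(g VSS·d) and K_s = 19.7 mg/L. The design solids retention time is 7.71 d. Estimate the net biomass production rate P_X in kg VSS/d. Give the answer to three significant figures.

P_X ≈ 78.3 kg VSS/d

For a completely mixed reactor with recycle the Lawrence–McCarty relation gives S = K_s·(1 + k_d·θ_c) / [θ_c·(Y·k − k_d) − 1] = 19.7 × (1 + 0.0818 × 7.71) / [7.71 × (0.322 × 8.42 − 0.0818) − 1] = 32.12 / 19.27 = 1.667 mg/L.
Correct the yield for decay: Y_obs = Y/(1 + k_d θ_c) = 0.322 / (1 + 0.0818 × 7.71) = 0.322 / 1.631 = 0.1975.
Mass of bCOD removed per day: Q(S₀ − S) = 1370 × 289.3 g/m³ = 396.4 kg/d.
Biomass produced: P_X = Y_obs·Q·ΔS = 0.1975 × 396.4 ≈ 78.27 kg VSS/d.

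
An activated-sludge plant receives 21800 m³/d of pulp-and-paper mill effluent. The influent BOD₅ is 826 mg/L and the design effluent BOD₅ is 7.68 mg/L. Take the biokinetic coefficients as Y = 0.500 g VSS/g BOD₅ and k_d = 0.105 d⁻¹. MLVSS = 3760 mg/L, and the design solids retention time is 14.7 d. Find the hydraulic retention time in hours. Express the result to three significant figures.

τ ≈ 15.1 h

From the SRT design equation V = Y Q (S₀−S) θ_c / [X (1 + k_d θ_c)] = 0.500 × 21800 × (826 − 7.68) × 14.7 / [3760 × (1 + 0.105 × 14.7)] = 1.31×10^8 / 9564 = 13710 m³.
Hydraulic retention time τ = V/Q = 13710 / 21800 = 0.6289 d = 15.09 h.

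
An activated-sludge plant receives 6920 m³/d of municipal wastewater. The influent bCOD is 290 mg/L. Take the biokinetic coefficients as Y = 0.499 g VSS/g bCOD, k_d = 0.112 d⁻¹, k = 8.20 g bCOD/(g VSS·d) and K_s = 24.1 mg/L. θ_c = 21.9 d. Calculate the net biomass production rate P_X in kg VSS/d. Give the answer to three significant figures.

P_X ≈ 289 kg VSS/d

For a completely mixed reactor with recycle the Lawrence–McCarty relation gives S = K_s·(1 + k_d·θ_c) / [θ_c·(Y·k − k_d) − 1] = 24.1 × (1 + 0.112 × 21.9) / [21.9 × (0.499 × 8.20 − 0.112) − 1] = 83.21 / 86.16 = 0.9658 mg/L.
Observed yield with endogenous decay: Y_obs = Y / (1 + k_d·θ_c) = 0.499 / (1 + 0.112 × 21.9) = 0.499 / 3.453 = 0.1445 g VSS/g bCOD.
ΔS = 290 − 0.966 = 289.0 mg/L, so the substrate removal rate is 6920 × 289.0/1000 = 2000 kg bCOD/d.
P_X = Y_obs · Q(S₀ − S) = 0.1445 × 2000 = 289.1 kg VSS/d.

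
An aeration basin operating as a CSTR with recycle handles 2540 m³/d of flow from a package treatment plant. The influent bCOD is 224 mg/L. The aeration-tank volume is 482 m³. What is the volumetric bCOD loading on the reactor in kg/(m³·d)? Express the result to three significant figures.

L_v ≈ 1.18 kg bCOD/(m³·d)

Volumetric loading L_v = Q·S₀ / V = 2540 × 224 g/m³ / 482.0 m³ = 1180 g/(m³·d) = 1.180 kg bCOD/(m³·d).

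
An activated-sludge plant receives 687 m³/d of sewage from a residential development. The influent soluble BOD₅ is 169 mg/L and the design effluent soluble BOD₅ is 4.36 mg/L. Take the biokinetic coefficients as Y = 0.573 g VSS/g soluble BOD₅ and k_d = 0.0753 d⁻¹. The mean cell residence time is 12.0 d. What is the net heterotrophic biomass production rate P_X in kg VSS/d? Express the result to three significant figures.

The observed yield is Y_obs = Y/(1 + k_d·θ_c) = 0.573 / (1 + 0.0753 × 12.0) = 0.573 / 1.904 = 0.3010 g VSS per g soluble BOD₅ removed.
Mass of soluble BOD₅ removed per day: Q(S₀ − S) = 687 × 164.6 g/m³ = 113.1 kg/d.
P_X = Y_obs · Q(S₀ − S) = 0.3010 × 113.1 = 34.05 kg VSS/d.

P_X ≈ 34.0 kg VSS/d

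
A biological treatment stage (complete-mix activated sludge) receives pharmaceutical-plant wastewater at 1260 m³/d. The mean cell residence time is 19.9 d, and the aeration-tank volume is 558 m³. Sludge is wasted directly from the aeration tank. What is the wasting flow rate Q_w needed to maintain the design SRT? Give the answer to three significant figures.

Q_w ≈ 28.0 m³/d

For wasting at MLVSS concentration, Q_w = V/θ_c = 558.0/19.9 = 28.04 m³/d.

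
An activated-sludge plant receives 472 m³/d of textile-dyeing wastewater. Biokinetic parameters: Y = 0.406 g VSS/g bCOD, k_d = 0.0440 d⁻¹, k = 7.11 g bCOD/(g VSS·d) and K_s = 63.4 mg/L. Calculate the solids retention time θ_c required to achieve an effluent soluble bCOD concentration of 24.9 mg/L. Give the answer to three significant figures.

θ_c ≈ 1.30 d

From 1/θ_c = Y·k·S/(K_s + S) − k_d: Y·k·S/(K_s+S) = 0.406 × 7.11 × 24.9 / (63.4 + 24.9) = 0.8140 d⁻¹.
1/θ_c = 0.8140 − 0.0440 = 0.7700 d⁻¹, so θ_c = 1.299 d.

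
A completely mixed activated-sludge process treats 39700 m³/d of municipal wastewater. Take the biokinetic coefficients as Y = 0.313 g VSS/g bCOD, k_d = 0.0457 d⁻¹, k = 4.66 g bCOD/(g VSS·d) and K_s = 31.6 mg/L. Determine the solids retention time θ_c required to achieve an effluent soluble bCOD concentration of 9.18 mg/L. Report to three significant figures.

θ_c ≈ 3.54 d

From 1/θ_c = Y·k·S/(K_s + S) − k_d: Y·k·S/(K_s+S) = 0.313 × 4.66 × 9.18 / (31.6 + 9.18) = 0.3283 d⁻¹.
θ_c = 1/(μ − k_d) = 1/(0.3283 − 0.0457) = 1/0.2826 = 3.538 d.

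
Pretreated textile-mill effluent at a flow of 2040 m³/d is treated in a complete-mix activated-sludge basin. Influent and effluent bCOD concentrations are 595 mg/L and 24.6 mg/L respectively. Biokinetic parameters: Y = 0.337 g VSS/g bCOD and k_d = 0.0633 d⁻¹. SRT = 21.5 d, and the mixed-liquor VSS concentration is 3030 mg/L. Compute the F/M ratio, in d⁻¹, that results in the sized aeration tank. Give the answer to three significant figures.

F/M ≈ 0.340 d⁻¹

From the SRT design equation V = Y Q (S₀−S) θ_c / [X (1 + k_d θ_c)] = 0.337 × 2040 × (595 − 24.6) × 21.5 / [3030 × (1 + 0.0633 × 21.5)] = 8.43×10^6 / 7154 = 1179 m³.
Food-to-microorganism ratio F/M = Q S₀ / (V X) = 2040 × 595 / (1179 × 3030) = 0.3399 d⁻¹.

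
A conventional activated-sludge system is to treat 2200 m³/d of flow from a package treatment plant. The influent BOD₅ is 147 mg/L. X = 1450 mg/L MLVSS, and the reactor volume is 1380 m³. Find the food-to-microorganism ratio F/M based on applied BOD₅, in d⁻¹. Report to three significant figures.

F/M ≈ 0.162 d⁻¹

F/M = Q·S₀ / (V·X) = 2200 × 147 / (1380 × 1450) = 0.1616 g BOD₅·(g VSS·d)⁻¹.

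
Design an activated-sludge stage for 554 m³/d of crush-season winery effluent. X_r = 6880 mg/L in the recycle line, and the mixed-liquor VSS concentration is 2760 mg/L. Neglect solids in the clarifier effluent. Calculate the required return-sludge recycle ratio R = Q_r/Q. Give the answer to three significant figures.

Mass balance around the secondary clarifier (neglecting effluent solids): R = X / (X_r − X) = 2760 / (6880 − 2760) = 0.6699.

R ≈ 0.670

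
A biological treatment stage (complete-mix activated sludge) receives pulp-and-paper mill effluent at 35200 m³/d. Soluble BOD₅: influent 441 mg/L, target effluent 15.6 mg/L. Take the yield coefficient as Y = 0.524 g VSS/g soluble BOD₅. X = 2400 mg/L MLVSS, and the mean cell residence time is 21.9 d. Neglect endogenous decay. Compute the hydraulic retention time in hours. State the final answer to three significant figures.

V·X = Y·Q·ΔS·θ_c gives V = 0.524 × 35200 × (441 − 15.6) × 21.9 / 2400 = 71599 m³.
τ = V/Q = 71599/35200 = 2.034 d, or 48.82 h.

τ ≈ 48.8 h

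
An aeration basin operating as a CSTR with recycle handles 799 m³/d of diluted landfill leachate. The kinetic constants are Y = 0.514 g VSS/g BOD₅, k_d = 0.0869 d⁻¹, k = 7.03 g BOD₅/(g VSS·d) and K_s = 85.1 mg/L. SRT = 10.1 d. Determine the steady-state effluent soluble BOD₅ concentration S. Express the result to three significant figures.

S ≈ 4.62 mg/L

Effluent substrate depends only on kinetics and SRT: S = K_s(1 + k_d θ_c) / [θ_c(Yk − k_d) − 1] = 85.1 × (1 + 0.0869 × 10.1) / [10.1 × (0.514 × 7.03 − 0.0869) − 1] = 159.8 / 34.62 = 4.616 mg/L.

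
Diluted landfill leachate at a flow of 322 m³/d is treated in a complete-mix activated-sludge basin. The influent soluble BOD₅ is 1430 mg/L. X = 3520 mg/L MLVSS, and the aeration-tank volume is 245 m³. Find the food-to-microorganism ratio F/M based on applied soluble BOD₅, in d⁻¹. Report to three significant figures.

F/M = Q·S₀ / (V·X) = 322 × 1430 / (245.0 × 3520) = 0.5339 g soluble BOD₅·(g VSS·d)⁻¹.

F/M ≈ 0.534 d⁻¹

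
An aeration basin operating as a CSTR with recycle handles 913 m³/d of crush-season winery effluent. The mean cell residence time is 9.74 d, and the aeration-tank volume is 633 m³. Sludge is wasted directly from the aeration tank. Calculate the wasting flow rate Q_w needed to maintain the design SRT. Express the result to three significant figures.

For wasting at MLVSS concentration, Q_w = V/θ_c = 633.0/9.74 = 64.99 m³/d.

Q_w ≈ 65.0 m³/d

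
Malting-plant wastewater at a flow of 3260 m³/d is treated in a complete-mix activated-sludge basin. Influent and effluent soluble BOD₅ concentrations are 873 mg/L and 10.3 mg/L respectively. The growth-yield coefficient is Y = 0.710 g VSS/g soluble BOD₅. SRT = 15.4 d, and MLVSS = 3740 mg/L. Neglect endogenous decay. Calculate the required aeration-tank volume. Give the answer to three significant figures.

With k_d = 0 the design equation reduces to V = Y Q (S₀−S) θ_c / X = 0.710 × 3260 × (873 − 10.3) × 15.4 / 3740 = 8222 m³.

V ≈ 8220 m³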